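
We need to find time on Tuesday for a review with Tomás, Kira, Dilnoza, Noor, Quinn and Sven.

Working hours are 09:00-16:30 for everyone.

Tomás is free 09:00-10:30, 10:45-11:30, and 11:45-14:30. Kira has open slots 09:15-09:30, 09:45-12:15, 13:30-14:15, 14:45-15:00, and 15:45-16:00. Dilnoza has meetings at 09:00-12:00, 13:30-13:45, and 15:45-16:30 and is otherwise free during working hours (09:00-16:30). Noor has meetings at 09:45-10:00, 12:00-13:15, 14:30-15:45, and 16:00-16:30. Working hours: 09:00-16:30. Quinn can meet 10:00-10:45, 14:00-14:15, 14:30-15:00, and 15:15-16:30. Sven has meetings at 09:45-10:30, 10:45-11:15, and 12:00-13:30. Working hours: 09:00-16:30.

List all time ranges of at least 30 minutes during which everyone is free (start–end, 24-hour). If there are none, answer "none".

Dilnoza free within 09:00–16:30: 12:00–13:30, 13:45–15:45.
Noor free within 09:00–16:30: 09:00–09:45, 10:00–12:00, 13:15–14:30, 15:45–16:00.
Sven free within 09:00–16:30: 09:00–09:45, 10:30–10:45, 11:15–12:00, 13:30–16:30.
Tomás ∩ Kira: 09:15–09:30, 09:45–10:30, 10:45–11:30, 11:45–12:15, 13:30–14:15.
Tomás ∩ Kira ∩ Dilnoza: 12:00–12:15, 13:45–14:15.
Tomás ∩ Kira ∩ Dilnoza ∩ Noor: 13:45–14:15.
Tomás ∩ Kira ∩ Dilnoza ∩ Noor ∩ Quinn: 14:00–14:15.
Tomás ∩ Kira ∩ Dilnoza ∩ Noor ∩ Quinn ∩ Sven: 14:00–14:15.
Windows ≥ 30 min: (none).

none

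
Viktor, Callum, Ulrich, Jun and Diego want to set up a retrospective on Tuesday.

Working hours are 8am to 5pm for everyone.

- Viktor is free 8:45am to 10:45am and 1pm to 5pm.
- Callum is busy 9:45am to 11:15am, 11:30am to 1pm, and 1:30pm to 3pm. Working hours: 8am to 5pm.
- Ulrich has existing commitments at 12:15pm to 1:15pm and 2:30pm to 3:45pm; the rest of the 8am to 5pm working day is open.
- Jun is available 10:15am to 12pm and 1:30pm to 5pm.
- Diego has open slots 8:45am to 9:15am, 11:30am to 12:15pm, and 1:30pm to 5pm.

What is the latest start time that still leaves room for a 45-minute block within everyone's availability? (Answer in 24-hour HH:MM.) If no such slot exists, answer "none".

Callum free within 08:00–17:00: 08:00–09:45, 11:15–11:30, 13:00–13:30, 15:00–17:00.
Ulrich free within 08:00–17:00: 08:00–12:15, 13:15–14:30, 15:45–17:00.
Viktor ∩ Callum: 08:45–09:45, 13:00–13:30, 15:00–17:00.
Viktor ∩ Callum ∩ Ulrich: 08:45–09:45, 13:15–13:30, 15:45–17:00.
Viktor ∩ Callum ∩ Ulrich ∩ Jun: 15:45–17:00.
Viktor ∩ Callum ∩ Ulrich ∩ Jun ∩ Diego: 15:45–17:00.
Windows ≥ 45 min: 15:45–17:00.
Latest start in the last window 15:45–17:00 is 17:00 − 45 min = 16:15.

16:15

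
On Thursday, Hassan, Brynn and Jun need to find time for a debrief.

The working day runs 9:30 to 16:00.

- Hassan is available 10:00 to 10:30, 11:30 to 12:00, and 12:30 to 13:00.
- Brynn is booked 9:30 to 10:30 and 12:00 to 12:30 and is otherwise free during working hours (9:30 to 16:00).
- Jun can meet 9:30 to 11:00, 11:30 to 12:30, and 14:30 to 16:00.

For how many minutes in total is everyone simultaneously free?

Brynn free within 09:30–16:00: 10:30–12:00, 12:30–16:00.
Hassan ∩ Brynn: 11:30–12:00, 12:30–13:00.
Hassan ∩ Brynn ∩ Jun: 11:30–12:00.
Total common minutes: 30.

30 minutes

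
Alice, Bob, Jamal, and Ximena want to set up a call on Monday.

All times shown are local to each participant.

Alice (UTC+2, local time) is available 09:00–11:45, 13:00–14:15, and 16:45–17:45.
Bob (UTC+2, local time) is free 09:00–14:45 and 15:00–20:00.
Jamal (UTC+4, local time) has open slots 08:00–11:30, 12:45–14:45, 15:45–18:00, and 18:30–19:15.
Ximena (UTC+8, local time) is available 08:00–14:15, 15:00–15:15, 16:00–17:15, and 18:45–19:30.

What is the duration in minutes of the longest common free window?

30 minutes

Alice → UTC: 07:00–09:45, 11:00–12:15, 14:45–15:45.
Bob → UTC: 07:00–12:45, 13:00–18:00.
Jamal → UTC: 04:00–07:30, 08:45–10:45, 11:45–14:00, 14:30–15:15.
Ximena → UTC: 00:00–06:15, 07:00–07:15, 08:00–09:15, 10:45–11:30.
Alice ∩ Bob: 07:00–09:45, 11:00–12:15, 14:45–15:45.
Alice ∩ Bob ∩ Jamal: 07:00–07:30, 08:45–09:45, 11:45–12:15, 14:45–15:15.
Alice ∩ Bob ∩ Jamal ∩ Ximena: 07:00–07:15, 08:45–09:15.
Common window lengths: 15, 30 min; longest is 30.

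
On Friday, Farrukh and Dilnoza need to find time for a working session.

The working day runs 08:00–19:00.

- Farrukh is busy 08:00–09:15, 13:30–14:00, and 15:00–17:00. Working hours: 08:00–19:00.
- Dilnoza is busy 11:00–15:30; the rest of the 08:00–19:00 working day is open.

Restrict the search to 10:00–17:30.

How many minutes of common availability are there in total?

Farrukh free within 08:00–19:00: 09:15–13:30, 14:00–15:00, 17:00–19:00.
Dilnoza free within 08:00–19:00: 08:00–11:00, 15:30–19:00.
Farrukh ∩ Dilnoza: 09:15–11:00, 17:00–19:00.
Restricted to 10:00–17:30: 10:00–11:00, 17:00–17:30.
Total common minutes: 60 + 30 = 90.

90 minutes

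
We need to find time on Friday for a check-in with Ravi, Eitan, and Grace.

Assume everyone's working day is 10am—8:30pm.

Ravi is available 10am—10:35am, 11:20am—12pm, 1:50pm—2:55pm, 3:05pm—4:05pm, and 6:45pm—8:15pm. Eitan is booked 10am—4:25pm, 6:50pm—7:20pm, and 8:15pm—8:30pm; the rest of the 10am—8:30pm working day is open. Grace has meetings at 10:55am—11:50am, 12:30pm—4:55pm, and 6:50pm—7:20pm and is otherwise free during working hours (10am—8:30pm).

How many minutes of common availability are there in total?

Eitan free within 10:00–20:30: 16:25–18:50, 19:20–20:15.
Grace free within 10:00–20:30: 10:00–10:55, 11:50–12:30, 16:55–18:50, 19:20–20:30.
Ravi ∩ Eitan: 18:45–18:50, 19:20–20:15.
Ravi ∩ Eitan ∩ Grace: 18:45–18:50, 19:20–20:15.
Total common minutes: 5 + 55 = 60.

60 minutes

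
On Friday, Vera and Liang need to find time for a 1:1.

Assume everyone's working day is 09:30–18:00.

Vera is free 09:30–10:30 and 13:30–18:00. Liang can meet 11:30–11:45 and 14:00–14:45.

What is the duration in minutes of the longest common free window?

Vera ∩ Liang: 14:00–14:45.
Single common window of 45 minutes.

45 minutes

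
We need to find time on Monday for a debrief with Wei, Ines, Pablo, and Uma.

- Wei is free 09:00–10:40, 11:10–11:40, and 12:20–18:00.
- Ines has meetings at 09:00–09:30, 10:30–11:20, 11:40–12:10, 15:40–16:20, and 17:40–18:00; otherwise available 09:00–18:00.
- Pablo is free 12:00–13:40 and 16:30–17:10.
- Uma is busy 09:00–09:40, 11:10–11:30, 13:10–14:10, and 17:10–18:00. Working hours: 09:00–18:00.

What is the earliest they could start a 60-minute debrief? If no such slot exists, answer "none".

Ines free within 09:00–18:00: 09:30–10:30, 11:20–11:40, 12:10–15:40, 16:20–17:40.
Uma free within 09:00–18:00: 09:40–11:10, 11:30–13:10, 14:10–17:10.
Wei ∩ Ines: 09:30–10:30, 11:20–11:40, 12:20–15:40, 16:20–17:40.
Wei ∩ Ines ∩ Pablo: 12:20–13:40, 16:30–17:10.
Wei ∩ Ines ∩ Pablo ∩ Uma: 12:20–13:10, 16:30–17:10.
Windows ≥ 60 min: (none).

none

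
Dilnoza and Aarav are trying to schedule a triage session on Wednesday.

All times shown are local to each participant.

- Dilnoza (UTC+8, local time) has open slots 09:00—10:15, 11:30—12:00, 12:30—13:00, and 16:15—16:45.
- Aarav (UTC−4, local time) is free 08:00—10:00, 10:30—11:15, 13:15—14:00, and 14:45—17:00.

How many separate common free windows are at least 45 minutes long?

0

Dilnoza → UTC: 01:00–02:15, 03:30–04:00, 04:30–05:00, 08:15–08:45.
Aarav → UTC: 12:00–14:00, 14:30–15:15, 17:15–18:00, 18:45–21:00.
Dilnoza ∩ Aarav: (none).
Windows ≥ 45 min: (none).
That's 0 windows.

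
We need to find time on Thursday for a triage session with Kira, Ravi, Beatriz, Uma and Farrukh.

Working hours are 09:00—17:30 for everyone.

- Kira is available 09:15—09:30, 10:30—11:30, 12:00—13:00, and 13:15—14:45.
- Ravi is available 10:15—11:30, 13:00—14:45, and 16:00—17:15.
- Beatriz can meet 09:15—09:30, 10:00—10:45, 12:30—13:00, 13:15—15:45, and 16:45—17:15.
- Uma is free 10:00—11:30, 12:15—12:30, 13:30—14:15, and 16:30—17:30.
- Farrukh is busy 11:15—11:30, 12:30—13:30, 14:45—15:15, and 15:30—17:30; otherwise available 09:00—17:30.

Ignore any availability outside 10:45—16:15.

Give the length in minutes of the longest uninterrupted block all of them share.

45 minutes

Farrukh free within 09:00–17:30: 09:00–11:15, 11:30–12:30, 13:30–14:45, 15:15–15:30.
Kira ∩ Ravi: 10:30–11:30, 13:15–14:45.
Kira ∩ Ravi ∩ Beatriz: 10:30–10:45, 13:15–14:45.
Kira ∩ Ravi ∩ Beatriz ∩ Uma: 10:30–10:45, 13:30–14:15.
Kira ∩ Ravi ∩ Beatriz ∩ Uma ∩ Farrukh: 10:30–10:45, 13:30–14:15.
Restricted to 10:45–16:15: 13:30–14:15.
Single common window of 45 minutes.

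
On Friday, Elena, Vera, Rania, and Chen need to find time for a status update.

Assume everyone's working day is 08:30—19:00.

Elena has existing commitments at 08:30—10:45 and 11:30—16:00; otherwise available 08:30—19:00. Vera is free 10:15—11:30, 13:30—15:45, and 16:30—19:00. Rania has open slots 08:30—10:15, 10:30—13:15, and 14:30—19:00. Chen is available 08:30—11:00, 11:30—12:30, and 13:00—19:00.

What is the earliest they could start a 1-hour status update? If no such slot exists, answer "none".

Elena free within 08:30–19:00: 10:45–11:30, 16:00–19:00.
Elena ∩ Vera: 10:45–11:30, 16:30–19:00.
Elena ∩ Vera ∩ Rania: 10:45–11:30, 16:30–19:00.
Elena ∩ Vera ∩ Rania ∩ Chen: 10:45–11:00, 16:30–19:00.
Windows ≥ 60 min: 16:30–19:00.
Earliest such window starts at 16:30.

16:30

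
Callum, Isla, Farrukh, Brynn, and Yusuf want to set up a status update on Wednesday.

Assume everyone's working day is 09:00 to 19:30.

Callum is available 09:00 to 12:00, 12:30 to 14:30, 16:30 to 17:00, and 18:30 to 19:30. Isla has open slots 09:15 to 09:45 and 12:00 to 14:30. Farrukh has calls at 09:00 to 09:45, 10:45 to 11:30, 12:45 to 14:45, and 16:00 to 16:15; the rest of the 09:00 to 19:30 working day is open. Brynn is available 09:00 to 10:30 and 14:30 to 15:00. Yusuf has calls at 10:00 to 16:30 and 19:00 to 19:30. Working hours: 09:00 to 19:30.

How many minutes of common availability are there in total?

0 minutes

Farrukh free within 09:00–19:30: 09:45–10:45, 11:30–12:45, 14:45–16:00, 16:15–19:30.
Yusuf free within 09:00–19:30: 09:00–10:00, 16:30–19:00.
Callum ∩ Isla: 09:15–09:45, 12:30–14:30.
Callum ∩ Isla ∩ Farrukh: 12:30–12:45.
Callum ∩ Isla ∩ Farrukh ∩ Brynn: (none).
Callum ∩ Isla ∩ Farrukh ∩ Brynn ∩ Yusuf: (none).
Total common minutes: 0.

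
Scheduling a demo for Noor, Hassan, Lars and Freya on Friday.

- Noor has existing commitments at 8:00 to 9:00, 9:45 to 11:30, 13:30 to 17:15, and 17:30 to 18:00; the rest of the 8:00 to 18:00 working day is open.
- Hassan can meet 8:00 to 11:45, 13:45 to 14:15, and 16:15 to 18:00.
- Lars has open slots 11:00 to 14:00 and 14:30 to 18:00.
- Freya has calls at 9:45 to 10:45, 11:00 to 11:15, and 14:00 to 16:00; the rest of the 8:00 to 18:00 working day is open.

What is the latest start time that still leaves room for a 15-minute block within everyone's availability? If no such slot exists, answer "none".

Noor free within 08:00–18:00: 09:00–09:45, 11:30–13:30, 17:15–17:30.
Freya free within 08:00–18:00: 08:00–09:45, 10:45–11:00, 11:15–14:00, 16:00–18:00.
Noor ∩ Hassan: 09:00–09:45, 11:30–11:45, 17:15–17:30.
Noor ∩ Hassan ∩ Lars: 11:30–11:45, 17:15–17:30.
Noor ∩ Hassan ∩ Lars ∩ Freya: 11:30–11:45, 17:15–17:30.
Windows ≥ 15 min: 11:30–11:45, 17:15–17:30.
Latest start in the last window 17:15–17:30 is 17:30 − 15 min = 17:15.

17:15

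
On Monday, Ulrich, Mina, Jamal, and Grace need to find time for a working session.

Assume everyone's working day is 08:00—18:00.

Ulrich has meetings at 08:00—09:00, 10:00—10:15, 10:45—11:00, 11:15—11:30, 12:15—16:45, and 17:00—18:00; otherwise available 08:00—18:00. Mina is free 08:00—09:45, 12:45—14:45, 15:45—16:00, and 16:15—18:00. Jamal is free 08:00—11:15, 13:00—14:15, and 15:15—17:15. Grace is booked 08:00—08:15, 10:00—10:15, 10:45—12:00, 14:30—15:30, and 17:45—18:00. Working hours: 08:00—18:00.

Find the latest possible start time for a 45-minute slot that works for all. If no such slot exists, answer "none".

09:00

Ulrich free within 08:00–18:00: 09:00–10:00, 10:15–10:45, 11:00–11:15, 11:30–12:15, 16:45–17:00.
Grace free within 08:00–18:00: 08:15–10:00, 10:15–10:45, 12:00–14:30, 15:30–17:45.
Ulrich ∩ Mina: 09:00–09:45, 16:45–17:00.
Ulrich ∩ Mina ∩ Jamal: 09:00–09:45, 16:45–17:00.
Ulrich ∩ Mina ∩ Jamal ∩ Grace: 09:00–09:45, 16:45–17:00.
Windows ≥ 45 min: 09:00–09:45.
Latest start in the last window 09:00–09:45 is 09:45 − 45 min = 09:00.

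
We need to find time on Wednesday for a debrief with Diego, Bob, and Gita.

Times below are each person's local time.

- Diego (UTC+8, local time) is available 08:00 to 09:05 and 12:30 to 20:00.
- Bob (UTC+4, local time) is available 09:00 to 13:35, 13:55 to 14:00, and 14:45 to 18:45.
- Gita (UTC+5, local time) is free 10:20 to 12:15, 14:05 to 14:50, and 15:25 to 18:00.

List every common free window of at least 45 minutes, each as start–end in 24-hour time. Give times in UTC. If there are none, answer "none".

Diego → UTC: 00:00–01:05, 04:30–12:00.
Bob → UTC: 05:00–09:35, 09:55–10:00, 10:45–14:45.
Gita → UTC: 05:20–07:15, 09:05–09:50, 10:25–13:00.
Diego ∩ Bob: 05:00–09:35, 09:55–10:00, 10:45–12:00.
Diego ∩ Bob ∩ Gita: 05:20–07:15, 09:05–09:35, 10:45–12:00.
Windows ≥ 45 min: 05:20–07:15, 10:45–12:00.

05:20–07:15, 10:45–12:00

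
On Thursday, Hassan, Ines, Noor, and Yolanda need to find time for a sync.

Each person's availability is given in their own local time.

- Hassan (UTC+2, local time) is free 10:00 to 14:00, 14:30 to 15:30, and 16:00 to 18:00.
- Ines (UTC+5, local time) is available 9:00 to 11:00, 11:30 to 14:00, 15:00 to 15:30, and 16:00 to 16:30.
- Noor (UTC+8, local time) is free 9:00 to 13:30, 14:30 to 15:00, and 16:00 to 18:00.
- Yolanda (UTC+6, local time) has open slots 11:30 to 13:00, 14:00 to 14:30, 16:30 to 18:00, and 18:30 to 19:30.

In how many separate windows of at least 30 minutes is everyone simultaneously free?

1

Hassan → UTC: 08:00–12:00, 12:30–13:30, 14:00–16:00.
Ines → UTC: 04:00–06:00, 06:30–09:00, 10:00–10:30, 11:00–11:30.
Noor → UTC: 01:00–05:30, 06:30–07:00, 08:00–10:00.
Yolanda → UTC: 05:30–07:00, 08:00–08:30, 10:30–12:00, 12:30–13:30.
Hassan ∩ Ines: 08:00–09:00, 10:00–10:30, 11:00–11:30.
Hassan ∩ Ines ∩ Noor: 08:00–09:00.
Hassan ∩ Ines ∩ Noor ∩ Yolanda: 08:00–08:30.
Windows ≥ 30 min: 08:00–08:30.
That's 1 window.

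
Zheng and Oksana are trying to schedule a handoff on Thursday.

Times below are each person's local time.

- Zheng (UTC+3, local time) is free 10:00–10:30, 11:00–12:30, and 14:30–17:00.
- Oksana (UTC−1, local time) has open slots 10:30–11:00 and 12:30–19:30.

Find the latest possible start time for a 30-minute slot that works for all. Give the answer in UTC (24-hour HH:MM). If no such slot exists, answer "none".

Zheng → UTC: 07:00–07:30, 08:00–09:30, 11:30–14:00.
Oksana → UTC: 11:30–12:00, 13:30–20:30.
Zheng ∩ Oksana: 11:30–12:00, 13:30–14:00.
Windows ≥ 30 min: 11:30–12:00, 13:30–14:00.
Latest start in the last window 13:30–14:00 is 14:00 − 30 min = 13:30.

13:30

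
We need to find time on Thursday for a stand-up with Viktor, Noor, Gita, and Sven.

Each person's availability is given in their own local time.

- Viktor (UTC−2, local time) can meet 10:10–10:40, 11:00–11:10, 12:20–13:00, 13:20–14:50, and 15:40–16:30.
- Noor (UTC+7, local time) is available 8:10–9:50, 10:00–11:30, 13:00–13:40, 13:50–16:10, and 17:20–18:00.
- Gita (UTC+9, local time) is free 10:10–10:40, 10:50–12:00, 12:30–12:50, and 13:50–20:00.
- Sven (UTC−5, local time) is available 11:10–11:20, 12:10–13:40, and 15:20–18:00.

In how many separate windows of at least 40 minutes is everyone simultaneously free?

0

Viktor → UTC: 12:10–12:40, 13:00–13:10, 14:20–15:00, 15:20–16:50, 17:40–18:30.
Noor → UTC: 01:10–02:50, 03:00–04:30, 06:00–06:40, 06:50–09:10, 10:20–11:00.
Gita → UTC: 01:10–01:40, 01:50–03:00, 03:30–03:50, 04:50–11:00.
Sven → UTC: 16:10–16:20, 17:10–18:40, 20:20–23:00.
Viktor ∩ Noor: (none).
Viktor ∩ Noor ∩ Gita: (none).
Viktor ∩ Noor ∩ Gita ∩ Sven: (none).
Windows ≥ 40 min: (none).
That's 0 windows.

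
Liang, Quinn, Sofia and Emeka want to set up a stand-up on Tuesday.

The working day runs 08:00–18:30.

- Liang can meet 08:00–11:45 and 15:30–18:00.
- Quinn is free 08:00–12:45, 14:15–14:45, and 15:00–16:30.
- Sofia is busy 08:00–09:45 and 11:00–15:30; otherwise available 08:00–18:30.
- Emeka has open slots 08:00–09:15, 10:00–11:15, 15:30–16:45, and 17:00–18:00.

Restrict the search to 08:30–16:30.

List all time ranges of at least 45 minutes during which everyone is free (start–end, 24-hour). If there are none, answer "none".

Sofia free within 08:00–18:30: 09:45–11:00, 15:30–18:30.
Liang ∩ Quinn: 08:00–11:45, 15:30–16:30.
Liang ∩ Quinn ∩ Sofia: 09:45–11:00, 15:30–16:30.
Liang ∩ Quinn ∩ Sofia ∩ Emeka: 10:00–11:00, 15:30–16:30.
Restricted to 08:30–16:30: 10:00–11:00, 15:30–16:30.
Windows ≥ 45 min: 10:00–11:00, 15:30–16:30.

10:00–11:00, 15:30–16:30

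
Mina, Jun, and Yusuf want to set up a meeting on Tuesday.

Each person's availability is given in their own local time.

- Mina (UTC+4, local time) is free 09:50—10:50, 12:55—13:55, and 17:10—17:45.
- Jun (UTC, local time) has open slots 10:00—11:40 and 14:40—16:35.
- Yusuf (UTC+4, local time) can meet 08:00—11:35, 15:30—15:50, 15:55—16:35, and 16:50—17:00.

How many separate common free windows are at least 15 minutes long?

Mina → UTC: 05:50–06:50, 08:55–09:55, 13:10–13:45.
Jun → UTC: 10:00–11:40, 14:40–16:35.
Yusuf → UTC: 04:00–07:35, 11:30–11:50, 11:55–12:35, 12:50–13:00.
Mina ∩ Jun: (none).
Mina ∩ Jun ∩ Yusuf: (none).
Windows ≥ 15 min: (none).
That's 0 windows.

0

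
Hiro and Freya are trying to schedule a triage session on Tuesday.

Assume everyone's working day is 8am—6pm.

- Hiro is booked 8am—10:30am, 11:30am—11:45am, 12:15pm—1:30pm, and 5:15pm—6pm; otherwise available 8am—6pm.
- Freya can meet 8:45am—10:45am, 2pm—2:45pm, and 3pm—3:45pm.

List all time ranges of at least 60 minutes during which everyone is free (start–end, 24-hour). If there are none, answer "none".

Hiro free within 08:00–18:00: 10:30–11:30, 11:45–12:15, 13:30–17:15.
Hiro ∩ Freya: 10:30–10:45, 14:00–14:45, 15:00–15:45.
Windows ≥ 60 min: (none).

none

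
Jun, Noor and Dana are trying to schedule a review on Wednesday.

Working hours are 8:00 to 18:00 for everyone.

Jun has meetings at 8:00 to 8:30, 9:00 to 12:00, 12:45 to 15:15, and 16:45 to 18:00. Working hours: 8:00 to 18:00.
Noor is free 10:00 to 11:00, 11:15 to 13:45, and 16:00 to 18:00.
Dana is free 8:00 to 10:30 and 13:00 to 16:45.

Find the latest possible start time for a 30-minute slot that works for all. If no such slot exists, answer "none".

Jun free within 08:00–18:00: 08:30–09:00, 12:00–12:45, 15:15–16:45.
Jun ∩ Noor: 12:00–12:45, 16:00–16:45.
Jun ∩ Noor ∩ Dana: 16:00–16:45.
Windows ≥ 30 min: 16:00–16:45.
Latest start in the last window 16:00–16:45 is 16:45 − 30 min = 16:15.

16:15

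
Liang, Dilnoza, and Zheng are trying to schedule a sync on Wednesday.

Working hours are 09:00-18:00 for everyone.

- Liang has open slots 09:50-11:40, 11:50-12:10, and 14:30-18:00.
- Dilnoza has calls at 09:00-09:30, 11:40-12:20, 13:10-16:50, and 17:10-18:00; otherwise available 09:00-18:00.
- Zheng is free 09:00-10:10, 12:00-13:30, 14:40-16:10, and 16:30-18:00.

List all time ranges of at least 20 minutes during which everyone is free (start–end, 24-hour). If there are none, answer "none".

09:50–10:10, 16:50–17:10

Dilnoza free within 09:00–18:00: 09:30–11:40, 12:20–13:10, 16:50–17:10.
Liang ∩ Dilnoza: 09:50–11:40, 16:50–17:10.
Liang ∩ Dilnoza ∩ Zheng: 09:50–10:10, 16:50–17:10.
Windows ≥ 20 min: 09:50–10:10, 16:50–17:10.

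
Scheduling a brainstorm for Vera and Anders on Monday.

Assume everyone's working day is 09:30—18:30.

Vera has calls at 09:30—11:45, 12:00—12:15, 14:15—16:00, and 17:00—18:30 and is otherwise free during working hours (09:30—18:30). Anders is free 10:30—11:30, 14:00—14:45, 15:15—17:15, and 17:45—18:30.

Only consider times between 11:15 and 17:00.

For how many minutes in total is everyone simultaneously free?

Vera free within 09:30–18:30: 11:45–12:00, 12:15–14:15, 16:00–17:00.
Vera ∩ Anders: 14:00–14:15, 16:00–17:00.
Restricted to 11:15–17:00: 14:00–14:15, 16:00–17:00.
Total common minutes: 15 + 60 = 75.

75 minutes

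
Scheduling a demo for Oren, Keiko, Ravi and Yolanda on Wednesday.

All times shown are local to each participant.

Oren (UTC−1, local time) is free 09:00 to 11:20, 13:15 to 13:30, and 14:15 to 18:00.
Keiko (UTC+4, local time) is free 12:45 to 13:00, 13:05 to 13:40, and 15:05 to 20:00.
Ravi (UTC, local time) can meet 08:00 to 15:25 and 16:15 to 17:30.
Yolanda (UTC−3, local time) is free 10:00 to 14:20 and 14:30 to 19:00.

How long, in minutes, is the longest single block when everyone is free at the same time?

15 minutes

Oren → UTC: 10:00–12:20, 14:15–14:30, 15:15–19:00.
Keiko → UTC: 08:45–09:00, 09:05–09:40, 11:05–16:00.
Ravi → UTC: 08:00–15:25, 16:15–17:30.
Yolanda → UTC: 13:00–17:20, 17:30–22:00.
Oren ∩ Keiko: 11:05–12:20, 14:15–14:30, 15:15–16:00.
Oren ∩ Keiko ∩ Ravi: 11:05–12:20, 14:15–14:30, 15:15–15:25.
Oren ∩ Keiko ∩ Ravi ∩ Yolanda: 14:15–14:30, 15:15–15:25.
Common window lengths: 15, 10 min; longest is 15.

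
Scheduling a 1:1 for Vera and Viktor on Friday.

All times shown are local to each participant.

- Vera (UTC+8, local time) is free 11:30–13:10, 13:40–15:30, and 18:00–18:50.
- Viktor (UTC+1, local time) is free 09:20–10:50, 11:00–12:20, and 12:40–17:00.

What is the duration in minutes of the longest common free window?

Vera → UTC: 03:30–05:10, 05:40–07:30, 10:00–10:50.
Viktor → UTC: 08:20–09:50, 10:00–11:20, 11:40–16:00.
Vera ∩ Viktor: 10:00–10:50.
Single common window of 50 minutes.

50 minutes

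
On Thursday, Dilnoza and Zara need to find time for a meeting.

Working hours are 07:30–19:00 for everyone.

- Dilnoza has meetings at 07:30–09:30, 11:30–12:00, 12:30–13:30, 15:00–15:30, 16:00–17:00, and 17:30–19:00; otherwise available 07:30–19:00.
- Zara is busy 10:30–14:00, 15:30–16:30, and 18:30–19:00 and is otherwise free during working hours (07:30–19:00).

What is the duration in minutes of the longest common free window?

Dilnoza free within 07:30–19:00: 09:30–11:30, 12:00–12:30, 13:30–15:00, 15:30–16:00, 17:00–17:30.
Zara free within 07:30–19:00: 07:30–10:30, 14:00–15:30, 16:30–18:30.
Dilnoza ∩ Zara: 09:30–10:30, 14:00–15:00, 17:00–17:30.
Common window lengths: 60, 60, 30 min; longest is 60.

60 minutes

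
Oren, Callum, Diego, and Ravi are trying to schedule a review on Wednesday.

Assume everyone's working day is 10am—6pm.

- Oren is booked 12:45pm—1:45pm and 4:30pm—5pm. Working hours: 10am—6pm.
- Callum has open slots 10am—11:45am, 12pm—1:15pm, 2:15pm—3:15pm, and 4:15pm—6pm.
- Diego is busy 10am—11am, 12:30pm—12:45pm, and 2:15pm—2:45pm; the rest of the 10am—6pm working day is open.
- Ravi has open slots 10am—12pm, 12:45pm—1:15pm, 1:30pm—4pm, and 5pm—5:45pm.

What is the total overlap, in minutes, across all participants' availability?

120 minutes

Oren free within 10:00–18:00: 10:00–12:45, 13:45–16:30, 17:00–18:00.
Diego free within 10:00–18:00: 11:00–12:30, 12:45–14:15, 14:45–18:00.
Oren ∩ Callum: 10:00–11:45, 12:00–12:45, 14:15–15:15, 16:15–16:30, 17:00–18:00.
Oren ∩ Callum ∩ Diego: 11:00–11:45, 12:00–12:30, 14:45–15:15, 16:15–16:30, 17:00–18:00.
Oren ∩ Callum ∩ Diego ∩ Ravi: 11:00–11:45, 14:45–15:15, 17:00–17:45.
Total common minutes: 45 + 30 + 45 = 120.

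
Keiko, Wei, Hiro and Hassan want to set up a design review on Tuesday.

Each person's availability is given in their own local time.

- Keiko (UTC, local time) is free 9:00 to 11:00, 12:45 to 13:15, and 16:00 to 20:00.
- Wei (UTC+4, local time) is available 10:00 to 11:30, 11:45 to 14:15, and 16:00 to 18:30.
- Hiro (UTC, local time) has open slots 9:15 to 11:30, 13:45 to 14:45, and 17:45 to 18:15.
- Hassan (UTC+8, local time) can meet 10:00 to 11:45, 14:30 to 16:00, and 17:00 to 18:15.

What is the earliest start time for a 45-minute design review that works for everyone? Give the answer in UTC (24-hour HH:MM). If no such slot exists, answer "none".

Keiko → UTC: 09:00–11:00, 12:45–13:15, 16:00–20:00.
Wei → UTC: 06:00–07:30, 07:45–10:15, 12:00–14:30.
Hiro → UTC: 09:15–11:30, 13:45–14:45, 17:45–18:15.
Hassan → UTC: 02:00–03:45, 06:30–08:00, 09:00–10:15.
Keiko ∩ Wei: 09:00–10:15, 12:45–13:15.
Keiko ∩ Wei ∩ Hiro: 09:15–10:15.
Keiko ∩ Wei ∩ Hiro ∩ Hassan: 09:15–10:15.
Windows ≥ 45 min: 09:15–10:15.
Earliest such window starts at 09:15.

09:15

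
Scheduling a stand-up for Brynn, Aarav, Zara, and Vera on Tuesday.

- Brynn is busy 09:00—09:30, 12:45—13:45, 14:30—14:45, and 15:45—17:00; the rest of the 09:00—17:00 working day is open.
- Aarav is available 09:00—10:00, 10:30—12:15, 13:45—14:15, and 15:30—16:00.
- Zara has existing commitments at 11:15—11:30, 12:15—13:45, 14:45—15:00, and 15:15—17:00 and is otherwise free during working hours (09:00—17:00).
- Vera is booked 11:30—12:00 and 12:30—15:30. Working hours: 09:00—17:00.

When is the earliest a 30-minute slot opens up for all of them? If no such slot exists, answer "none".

09:30

Brynn free within 09:00–17:00: 09:30–12:45, 13:45–14:30, 14:45–15:45.
Zara free within 09:00–17:00: 09:00–11:15, 11:30–12:15, 13:45–14:45, 15:00–15:15.
Vera free within 09:00–17:00: 09:00–11:30, 12:00–12:30, 15:30–17:00.
Brynn ∩ Aarav: 09:30–10:00, 10:30–12:15, 13:45–14:15, 15:30–15:45.
Brynn ∩ Aarav ∩ Zara: 09:30–10:00, 10:30–11:15, 11:30–12:15, 13:45–14:15.
Brynn ∩ Aarav ∩ Zara ∩ Vera: 09:30–10:00, 10:30–11:15, 12:00–12:15.
Windows ≥ 30 min: 09:30–10:00, 10:30–11:15.
Earliest such window starts at 09:30.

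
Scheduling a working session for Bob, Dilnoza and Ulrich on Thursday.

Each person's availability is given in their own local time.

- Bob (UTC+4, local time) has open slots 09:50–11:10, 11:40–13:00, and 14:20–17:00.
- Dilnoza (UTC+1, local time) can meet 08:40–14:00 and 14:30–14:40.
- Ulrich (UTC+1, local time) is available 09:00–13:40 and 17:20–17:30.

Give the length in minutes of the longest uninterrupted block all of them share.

140 minutes

Bob → UTC: 05:50–07:10, 07:40–09:00, 10:20–13:00.
Dilnoza → UTC: 07:40–13:00, 13:30–13:40.
Ulrich → UTC: 08:00–12:40, 16:20–16:30.
Bob ∩ Dilnoza: 07:40–09:00, 10:20–13:00.
Bob ∩ Dilnoza ∩ Ulrich: 08:00–09:00, 10:20–12:40.
Common window lengths: 60, 140 min; longest is 140.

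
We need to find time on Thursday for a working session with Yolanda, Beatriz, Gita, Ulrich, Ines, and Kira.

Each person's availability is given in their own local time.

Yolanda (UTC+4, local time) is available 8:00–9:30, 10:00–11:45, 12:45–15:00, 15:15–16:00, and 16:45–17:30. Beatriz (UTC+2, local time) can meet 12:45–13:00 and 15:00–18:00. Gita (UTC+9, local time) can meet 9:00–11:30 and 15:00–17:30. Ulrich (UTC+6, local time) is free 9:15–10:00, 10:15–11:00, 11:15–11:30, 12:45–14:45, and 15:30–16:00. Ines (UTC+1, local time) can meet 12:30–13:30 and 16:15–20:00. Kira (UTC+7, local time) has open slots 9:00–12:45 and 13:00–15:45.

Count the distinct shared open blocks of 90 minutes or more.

Yolanda → UTC: 04:00–05:30, 06:00–07:45, 08:45–11:00, 11:15–12:00, 12:45–13:30.
Beatriz → UTC: 10:45–11:00, 13:00–16:00.
Gita → UTC: 00:00–02:30, 06:00–08:30.
Ulrich → UTC: 03:15–04:00, 04:15–05:00, 05:15–05:30, 06:45–08:45, 09:30–10:00.
Ines → UTC: 11:30–12:30, 15:15–19:00.
Kira → UTC: 02:00–05:45, 06:00–08:45.
Yolanda ∩ Beatriz: 10:45–11:00, 13:00–13:30.
Yolanda ∩ Beatriz ∩ Gita: (none).
Yolanda ∩ Beatriz ∩ Gita ∩ Ulrich: (none).
Yolanda ∩ Beatriz ∩ Gita ∩ Ulrich ∩ Ines: (none).
Yolanda ∩ Beatriz ∩ Gita ∩ Ulrich ∩ Ines ∩ Kira: (none).
Windows ≥ 90 min: (none).
That's 0 windows.

0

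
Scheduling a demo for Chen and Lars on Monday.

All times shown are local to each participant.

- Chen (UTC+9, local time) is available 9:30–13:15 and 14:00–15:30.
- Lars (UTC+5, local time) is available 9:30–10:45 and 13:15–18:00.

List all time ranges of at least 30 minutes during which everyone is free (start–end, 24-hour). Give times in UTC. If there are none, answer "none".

Chen → UTC: 00:30–04:15, 05:00–06:30.
Lars → UTC: 04:30–05:45, 08:15–13:00.
Chen ∩ Lars: 05:00–05:45.
Windows ≥ 30 min: 05:00–05:45.

05:00–05:45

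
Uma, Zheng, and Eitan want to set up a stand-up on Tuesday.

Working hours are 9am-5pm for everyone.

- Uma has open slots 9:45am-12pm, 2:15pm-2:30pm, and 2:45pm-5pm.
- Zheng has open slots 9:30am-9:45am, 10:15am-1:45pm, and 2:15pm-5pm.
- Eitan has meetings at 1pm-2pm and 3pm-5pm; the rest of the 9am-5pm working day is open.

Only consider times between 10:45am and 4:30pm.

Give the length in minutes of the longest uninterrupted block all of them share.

Eitan free within 09:00–17:00: 09:00–13:00, 14:00–15:00.
Uma ∩ Zheng: 10:15–12:00, 14:15–14:30, 14:45–17:00.
Uma ∩ Zheng ∩ Eitan: 10:15–12:00, 14:15–14:30, 14:45–15:00.
Restricted to 10:45–16:30: 10:45–12:00, 14:15–14:30, 14:45–15:00.
Common window lengths: 75, 15, 15 min; longest is 75.

75 minutes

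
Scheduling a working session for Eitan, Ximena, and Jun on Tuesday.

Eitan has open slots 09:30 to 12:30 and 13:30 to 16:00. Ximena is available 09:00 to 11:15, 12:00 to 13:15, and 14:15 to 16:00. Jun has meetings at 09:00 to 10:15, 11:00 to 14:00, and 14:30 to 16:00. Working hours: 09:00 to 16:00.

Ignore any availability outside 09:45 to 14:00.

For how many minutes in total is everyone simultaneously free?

45 minutes

Jun free within 09:00–16:00: 10:15–11:00, 14:00–14:30.
Eitan ∩ Ximena: 09:30–11:15, 12:00–12:30, 14:15–16:00.
Eitan ∩ Ximena ∩ Jun: 10:15–11:00, 14:15–14:30.
Restricted to 09:45–14:00: 10:15–11:00.
Total common minutes: 45.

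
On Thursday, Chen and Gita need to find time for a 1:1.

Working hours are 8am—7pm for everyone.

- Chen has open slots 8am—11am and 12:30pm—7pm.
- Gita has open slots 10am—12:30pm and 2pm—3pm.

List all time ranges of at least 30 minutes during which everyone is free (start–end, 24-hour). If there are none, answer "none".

Chen ∩ Gita: 10:00–11:00, 14:00–15:00.
Windows ≥ 30 min: 10:00–11:00, 14:00–15:00.

10:00–11:00, 14:00–15:00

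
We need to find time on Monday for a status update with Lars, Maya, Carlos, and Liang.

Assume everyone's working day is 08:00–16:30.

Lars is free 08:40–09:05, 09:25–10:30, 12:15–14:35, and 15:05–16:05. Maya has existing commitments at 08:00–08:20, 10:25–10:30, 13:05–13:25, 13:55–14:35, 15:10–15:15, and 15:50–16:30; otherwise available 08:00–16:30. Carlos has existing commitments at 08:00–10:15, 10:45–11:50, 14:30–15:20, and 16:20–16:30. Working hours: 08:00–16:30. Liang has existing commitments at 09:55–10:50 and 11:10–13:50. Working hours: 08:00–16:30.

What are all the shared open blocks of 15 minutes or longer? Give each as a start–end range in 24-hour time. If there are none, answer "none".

Maya free within 08:00–16:30: 08:20–10:25, 10:30–13:05, 13:25–13:55, 14:35–15:10, 15:15–15:50.
Carlos free within 08:00–16:30: 10:15–10:45, 11:50–14:30, 15:20–16:20.
Liang free within 08:00–16:30: 08:00–09:55, 10:50–11:10, 13:50–16:30.
Lars ∩ Maya: 08:40–09:05, 09:25–10:25, 12:15–13:05, 13:25–13:55, 15:05–15:10, 15:15–15:50.
Lars ∩ Maya ∩ Carlos: 10:15–10:25, 12:15–13:05, 13:25–13:55, 15:20–15:50.
Lars ∩ Maya ∩ Carlos ∩ Liang: 13:50–13:55, 15:20–15:50.
Windows ≥ 15 min: 15:20–15:50.

15:20–15:50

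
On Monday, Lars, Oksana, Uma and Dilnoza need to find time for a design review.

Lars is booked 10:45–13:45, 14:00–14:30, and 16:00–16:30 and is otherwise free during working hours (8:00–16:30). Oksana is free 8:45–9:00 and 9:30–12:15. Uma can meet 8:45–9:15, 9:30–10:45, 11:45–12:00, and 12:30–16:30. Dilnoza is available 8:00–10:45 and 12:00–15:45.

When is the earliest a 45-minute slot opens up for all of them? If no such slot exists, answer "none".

09:30

Lars free within 08:00–16:30: 08:00–10:45, 13:45–14:00, 14:30–16:00.
Lars ∩ Oksana: 08:45–09:00, 09:30–10:45.
Lars ∩ Oksana ∩ Uma: 08:45–09:00, 09:30–10:45.
Lars ∩ Oksana ∩ Uma ∩ Dilnoza: 08:45–09:00, 09:30–10:45.
Windows ≥ 45 min: 09:30–10:45.
Earliest such window starts at 09:30.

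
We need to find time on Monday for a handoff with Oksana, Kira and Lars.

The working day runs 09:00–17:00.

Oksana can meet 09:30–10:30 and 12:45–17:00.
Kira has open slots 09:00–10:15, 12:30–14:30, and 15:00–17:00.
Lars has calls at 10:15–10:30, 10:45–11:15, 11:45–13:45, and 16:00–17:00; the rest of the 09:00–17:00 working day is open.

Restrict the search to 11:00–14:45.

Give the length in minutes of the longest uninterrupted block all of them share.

45 minutes

Lars free within 09:00–17:00: 09:00–10:15, 10:30–10:45, 11:15–11:45, 13:45–16:00.
Oksana ∩ Kira: 09:30–10:15, 12:45–14:30, 15:00–17:00.
Oksana ∩ Kira ∩ Lars: 09:30–10:15, 13:45–14:30, 15:00–16:00.
Restricted to 11:00–14:45: 13:45–14:30.
Single common window of 45 minutes.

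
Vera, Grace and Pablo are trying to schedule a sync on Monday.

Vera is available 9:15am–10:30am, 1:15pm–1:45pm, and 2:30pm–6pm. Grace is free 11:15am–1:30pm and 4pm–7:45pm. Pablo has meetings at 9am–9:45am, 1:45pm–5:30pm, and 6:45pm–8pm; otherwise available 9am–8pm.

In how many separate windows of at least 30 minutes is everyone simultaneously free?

1

Pablo free within 09:00–20:00: 09:45–13:45, 17:30–18:45.
Vera ∩ Grace: 13:15–13:30, 16:00–18:00.
Vera ∩ Grace ∩ Pablo: 13:15–13:30, 17:30–18:00.
Windows ≥ 30 min: 17:30–18:00.
That's 1 window.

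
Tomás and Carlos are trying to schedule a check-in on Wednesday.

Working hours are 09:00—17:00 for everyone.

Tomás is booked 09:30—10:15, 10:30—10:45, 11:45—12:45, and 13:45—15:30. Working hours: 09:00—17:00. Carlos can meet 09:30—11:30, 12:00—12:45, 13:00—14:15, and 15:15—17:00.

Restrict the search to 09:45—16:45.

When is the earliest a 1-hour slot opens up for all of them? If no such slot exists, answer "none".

15:30

Tomás free within 09:00–17:00: 09:00–09:30, 10:15–10:30, 10:45–11:45, 12:45–13:45, 15:30–17:00.
Tomás ∩ Carlos: 10:15–10:30, 10:45–11:30, 13:00–13:45, 15:30–17:00.
Restricted to 09:45–16:45: 10:15–10:30, 10:45–11:30, 13:00–13:45, 15:30–16:45.
Windows ≥ 60 min: 15:30–16:45.
Earliest such window starts at 15:30.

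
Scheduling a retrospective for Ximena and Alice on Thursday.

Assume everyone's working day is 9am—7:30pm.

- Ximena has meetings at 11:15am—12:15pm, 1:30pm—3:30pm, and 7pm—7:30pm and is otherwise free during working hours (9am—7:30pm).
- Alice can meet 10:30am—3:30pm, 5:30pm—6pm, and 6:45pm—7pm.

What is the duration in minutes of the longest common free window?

75 minutes

Ximena free within 09:00–19:30: 09:00–11:15, 12:15–13:30, 15:30–19:00.
Ximena ∩ Alice: 10:30–11:15, 12:15–13:30, 17:30–18:00, 18:45–19:00.
Common window lengths: 45, 75, 30, 15 min; longest is 75.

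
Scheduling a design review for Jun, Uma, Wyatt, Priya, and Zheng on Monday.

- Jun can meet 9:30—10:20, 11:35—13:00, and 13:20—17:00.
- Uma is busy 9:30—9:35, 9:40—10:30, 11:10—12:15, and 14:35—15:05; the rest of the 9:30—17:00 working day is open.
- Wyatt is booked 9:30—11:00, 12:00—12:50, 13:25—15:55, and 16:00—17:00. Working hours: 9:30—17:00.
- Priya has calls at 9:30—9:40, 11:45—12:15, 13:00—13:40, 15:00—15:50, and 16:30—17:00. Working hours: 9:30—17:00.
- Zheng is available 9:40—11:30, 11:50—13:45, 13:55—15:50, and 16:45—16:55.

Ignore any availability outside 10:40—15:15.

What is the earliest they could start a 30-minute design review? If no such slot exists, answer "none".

none

Uma free within 09:30–17:00: 09:35–09:40, 10:30–11:10, 12:15–14:35, 15:05–17:00.
Wyatt free within 09:30–17:00: 11:00–12:00, 12:50–13:25, 15:55–16:00.
Priya free within 09:30–17:00: 09:40–11:45, 12:15–13:00, 13:40–15:00, 15:50–16:30.
Jun ∩ Uma: 09:35–09:40, 12:15–13:00, 13:20–14:35, 15:05–17:00.
Jun ∩ Uma ∩ Wyatt: 12:50–13:00, 13:20–13:25, 15:55–16:00.
Jun ∩ Uma ∩ Wyatt ∩ Priya: 12:50–13:00, 15:55–16:00.
Jun ∩ Uma ∩ Wyatt ∩ Priya ∩ Zheng: 12:50–13:00.
Restricted to 10:40–15:15: 12:50–13:00.
Windows ≥ 30 min: (none).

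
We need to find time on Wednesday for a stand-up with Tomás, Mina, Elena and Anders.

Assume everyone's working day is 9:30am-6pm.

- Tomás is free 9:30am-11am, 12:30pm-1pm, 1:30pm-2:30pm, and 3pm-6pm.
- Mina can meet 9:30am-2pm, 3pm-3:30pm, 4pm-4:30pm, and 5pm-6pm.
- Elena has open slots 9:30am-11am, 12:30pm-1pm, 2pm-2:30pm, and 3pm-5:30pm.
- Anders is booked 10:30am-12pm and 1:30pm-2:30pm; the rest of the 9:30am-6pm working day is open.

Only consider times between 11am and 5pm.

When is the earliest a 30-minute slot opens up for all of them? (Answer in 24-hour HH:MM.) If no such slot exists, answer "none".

12:30

Anders free within 09:30–18:00: 09:30–10:30, 12:00–13:30, 14:30–18:00.
Tomás ∩ Mina: 09:30–11:00, 12:30–13:00, 13:30–14:00, 15:00–15:30, 16:00–16:30, 17:00–18:00.
Tomás ∩ Mina ∩ Elena: 09:30–11:00, 12:30–13:00, 15:00–15:30, 16:00–16:30, 17:00–17:30.
Tomás ∩ Mina ∩ Elena ∩ Anders: 09:30–10:30, 12:30–13:00, 15:00–15:30, 16:00–16:30, 17:00–17:30.
Restricted to 11:00–17:00: 12:30–13:00, 15:00–15:30, 16:00–16:30.
Windows ≥ 30 min: 12:30–13:00, 15:00–15:30, 16:00–16:30.
Earliest such window starts at 12:30.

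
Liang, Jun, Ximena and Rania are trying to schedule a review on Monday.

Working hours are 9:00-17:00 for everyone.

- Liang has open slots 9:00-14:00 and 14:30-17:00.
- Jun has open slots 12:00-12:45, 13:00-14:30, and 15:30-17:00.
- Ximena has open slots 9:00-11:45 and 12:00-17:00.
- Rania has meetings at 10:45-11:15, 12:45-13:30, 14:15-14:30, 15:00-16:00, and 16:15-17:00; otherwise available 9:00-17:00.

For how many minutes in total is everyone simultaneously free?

90 minutes

Rania free within 09:00–17:00: 09:00–10:45, 11:15–12:45, 13:30–14:15, 14:30–15:00, 16:00–16:15.
Liang ∩ Jun: 12:00–12:45, 13:00–14:00, 15:30–17:00.
Liang ∩ Jun ∩ Ximena: 12:00–12:45, 13:00–14:00, 15:30–17:00.
Liang ∩ Jun ∩ Ximena ∩ Rania: 12:00–12:45, 13:30–14:00, 16:00–16:15.
Total common minutes: 45 + 30 + 15 = 90.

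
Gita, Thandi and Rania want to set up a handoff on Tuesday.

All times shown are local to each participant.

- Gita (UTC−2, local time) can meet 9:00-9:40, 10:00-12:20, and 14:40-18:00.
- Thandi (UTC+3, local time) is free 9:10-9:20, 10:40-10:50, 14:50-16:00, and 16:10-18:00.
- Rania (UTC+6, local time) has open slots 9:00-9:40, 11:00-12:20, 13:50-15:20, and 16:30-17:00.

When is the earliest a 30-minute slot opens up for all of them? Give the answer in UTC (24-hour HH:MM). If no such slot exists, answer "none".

none

Gita → UTC: 11:00–11:40, 12:00–14:20, 16:40–20:00.
Thandi → UTC: 06:10–06:20, 07:40–07:50, 11:50–13:00, 13:10–15:00.
Rania → UTC: 03:00–03:40, 05:00–06:20, 07:50–09:20, 10:30–11:00.
Gita ∩ Thandi: 12:00–13:00, 13:10–14:20.
Gita ∩ Thandi ∩ Rania: (none).
Windows ≥ 30 min: (none).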